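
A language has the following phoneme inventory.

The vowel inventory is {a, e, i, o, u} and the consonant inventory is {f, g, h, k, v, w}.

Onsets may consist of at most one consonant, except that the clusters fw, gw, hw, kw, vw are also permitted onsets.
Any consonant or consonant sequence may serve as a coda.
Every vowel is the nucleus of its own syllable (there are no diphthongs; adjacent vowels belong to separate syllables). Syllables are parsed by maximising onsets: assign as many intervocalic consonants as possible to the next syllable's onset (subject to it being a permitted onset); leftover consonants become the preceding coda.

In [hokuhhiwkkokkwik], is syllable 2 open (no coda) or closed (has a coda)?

closed

Nuclei (vowels): o, u, i, o, i → 5 syllables.
σ1/σ2 boundary: just /k/ — single C goes to the following onset.
σ2/σ3 boundary: cluster /hh/ — the longest permitted-onset suffix is /h/; onset = /h/, preceding coda = /h/.
σ3/σ4 boundary: /wkk/; trying suffixes from longest down, /k/ is the first permitted one, so coda /wk/ | onset /k/.
σ4/σ5 boundary: /kkw/ — longest licit onset from the right is /kw/, leaving /k/ as coda.
So the parse is ho.kuh.hiwk.kok.kwik.
Syllable 2 is /kuh/ with coda /h/, so it is closed.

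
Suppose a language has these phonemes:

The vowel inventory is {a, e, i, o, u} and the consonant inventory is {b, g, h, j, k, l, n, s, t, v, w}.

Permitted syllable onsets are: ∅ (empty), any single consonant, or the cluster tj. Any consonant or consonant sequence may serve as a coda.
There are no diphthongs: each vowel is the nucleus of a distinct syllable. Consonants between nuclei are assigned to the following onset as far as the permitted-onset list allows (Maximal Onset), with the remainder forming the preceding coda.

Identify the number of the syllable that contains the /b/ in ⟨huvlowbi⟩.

Nuclei (vowels): u, o, i → 3 syllables.
/u…o/ gap (V1→V2): /vl/ splits as /v/ + /l/ (/l/ is the longest suffix that is a licit onset).
/o…i/ gap (V2→V3): cluster /wb/ — the longest permitted-onset suffix is /b/; onset = /b/, preceding coda = /w/.
So the parse is huv.low.bi.
The /b/ is in the onset of syllable 3 (/bi/).

3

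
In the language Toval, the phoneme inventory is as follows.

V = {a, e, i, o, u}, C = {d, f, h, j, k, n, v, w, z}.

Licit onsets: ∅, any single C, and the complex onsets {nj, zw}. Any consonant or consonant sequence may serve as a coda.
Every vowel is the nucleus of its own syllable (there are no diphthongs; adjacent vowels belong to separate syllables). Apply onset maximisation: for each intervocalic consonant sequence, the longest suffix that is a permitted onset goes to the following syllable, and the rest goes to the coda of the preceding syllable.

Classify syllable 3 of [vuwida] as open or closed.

Nuclei (vowels): u, i, a → 3 syllables.
/u…i/ gap (V1→V2): /w/ → onset of the next syllable (single consonants are always licit onsets).
/i…a/ gap (V2→V3): just /d/ — single C goes to the following onset.
Syllabification: vu.wi.da.
Syllable 3 is /da/; it ends in its nucleus with no coda, so it is open.

open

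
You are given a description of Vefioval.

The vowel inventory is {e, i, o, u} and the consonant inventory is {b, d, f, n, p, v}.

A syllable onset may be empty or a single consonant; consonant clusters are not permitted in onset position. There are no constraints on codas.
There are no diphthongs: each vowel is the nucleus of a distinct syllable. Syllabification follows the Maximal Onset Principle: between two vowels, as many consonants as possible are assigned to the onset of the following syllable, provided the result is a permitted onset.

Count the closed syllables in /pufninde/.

2

The vowels are u, i, e — 3 nuclei, so 3 syllables.
Between /u/ (V1) and /i/ (V2): /fn/ splits as /f/ + /n/ (/n/ is the longest suffix that is a licit onset).
Between /i/ (V2) and /e/ (V3): /nd/; trying suffixes from longest down, /d/ is the first permitted one, so coda /n/ | onset /d/.
Result: puf.nin.de.
Classifying each syllable: /puf/ (closed), /nin/ (closed), /de/ (open).
Closed syllables: 2.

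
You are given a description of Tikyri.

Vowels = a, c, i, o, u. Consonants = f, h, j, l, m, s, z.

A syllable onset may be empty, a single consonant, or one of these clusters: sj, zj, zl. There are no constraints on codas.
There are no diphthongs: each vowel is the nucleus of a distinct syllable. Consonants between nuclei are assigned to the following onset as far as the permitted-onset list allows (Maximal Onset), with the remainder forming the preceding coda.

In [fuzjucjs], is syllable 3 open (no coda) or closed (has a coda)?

Vowels present: u, u, c; each is a nucleus, giving 3 syllables.
/u…u/ gap (V1→V2): cluster /zj/ — /zj/ is itself a permitted onset, so the whole cluster goes right; preceding coda = ∅.
/u…c/ gap (V2→V3): no consonants, so the boundary falls immediately after /u/.
Putting it together: fu.zju.cjs.
Syllable 3 is /cjs/ with coda /js/, so it is closed.

closed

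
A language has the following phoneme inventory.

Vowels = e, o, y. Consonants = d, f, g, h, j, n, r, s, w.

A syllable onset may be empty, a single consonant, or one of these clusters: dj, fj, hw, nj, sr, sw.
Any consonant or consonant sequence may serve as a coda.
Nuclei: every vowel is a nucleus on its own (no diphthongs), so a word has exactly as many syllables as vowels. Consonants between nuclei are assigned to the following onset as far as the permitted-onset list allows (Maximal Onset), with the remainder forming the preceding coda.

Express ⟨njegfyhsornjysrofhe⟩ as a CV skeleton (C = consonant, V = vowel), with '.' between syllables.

Nuclei (vowels): e, y, o, y, o, e → 6 syllables.
V1 /e/ – V2 /y/: /gf/ — longest licit onset from the right is /f/, leaving /g/ as coda.
V2 /y/ – V3 /o/: /hs/; trying suffixes from longest down, /s/ is the first permitted one, so coda /h/ | onset /s/.
V3 /o/ – V4 /y/: cluster /rnj/ — the longest permitted-onset suffix is /nj/; onset = /nj/, preceding coda = /r/.
V4 /y/ – V5 /o/: /sr/ — entire cluster is a permitted onset → onset /sr/, coda ∅.
V5 /o/ – V6 /e/: /fh/ — longest licit onset from the right is /h/, leaving /f/ as coda.
Syllabification: njeg.fyh.sor.njy.srof.he.
Mapping each syllable to C/V: /njeg/ → CCVC, /fyh/ → CVC, /sor/ → CVC, /njy/ → CCV, /srof/ → CCVC, /he/ → CV.

CCVC.CVC.CVC.CCV.CCVC.CV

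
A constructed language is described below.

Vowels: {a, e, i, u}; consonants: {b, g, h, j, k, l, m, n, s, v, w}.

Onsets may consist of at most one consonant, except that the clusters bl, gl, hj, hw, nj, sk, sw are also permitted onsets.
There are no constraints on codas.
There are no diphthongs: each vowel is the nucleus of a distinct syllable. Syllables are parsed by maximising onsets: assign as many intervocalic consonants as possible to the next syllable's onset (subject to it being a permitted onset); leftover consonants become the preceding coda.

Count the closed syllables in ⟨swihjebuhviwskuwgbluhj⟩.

4

The vowels are i, e, u, i, u, u — 6 nuclei, so 6 syllables.
V1 /i/ – V2 /e/: /hj/ — entire cluster is a permitted onset → onset /hj/, coda ∅.
V2 /e/ – V3 /u/: just /b/ — single C goes to the following onset.
V3 /u/ – V4 /i/: /hv/ — longest licit onset from the right is /v/, leaving /h/ as coda.
V4 /i/ – V5 /u/: cluster /wsk/ — the longest permitted-onset suffix is /sk/; onset = /sk/, preceding coda = /w/.
V5 /u/ – V6 /u/: cluster /wgbl/ — the longest permitted-onset suffix is /bl/; onset = /bl/, preceding coda = /wg/.
So the parse is swi.hje.buh.viw.skuwg.bluhj.
Classifying each syllable: /swi/ (open), /hje/ (open), /buh/ (closed), /viw/ (closed), /skuwg/ (closed), /bluhj/ (closed).
Closed syllables: 4.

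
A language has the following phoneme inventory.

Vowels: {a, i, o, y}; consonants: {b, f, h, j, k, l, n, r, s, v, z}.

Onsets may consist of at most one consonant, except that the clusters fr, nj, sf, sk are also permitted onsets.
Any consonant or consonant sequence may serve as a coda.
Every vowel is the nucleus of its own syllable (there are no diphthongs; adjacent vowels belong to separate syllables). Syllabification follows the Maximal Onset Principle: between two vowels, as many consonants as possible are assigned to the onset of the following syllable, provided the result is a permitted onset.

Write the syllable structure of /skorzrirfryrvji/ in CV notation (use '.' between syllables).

CCVCC.CVC.CCVCC.CV

The vowels are o, i, y, i — 4 nuclei, so 4 syllables.
/o…i/ gap (V1→V2): /rzr/; trying suffixes from longest down, /r/ is the first permitted one, so coda /rz/ | onset /r/.
/i…y/ gap (V2→V3): /rfr/; trying suffixes from longest down, /fr/ is the first permitted one, so coda /r/ | onset /fr/.
/y…i/ gap (V3→V4): /rvj/ splits as /rv/ + /j/ (/j/ is the longest suffix that is a licit onset).
Result: skorz.rir.fryrv.ji.
Mapping each syllable to C/V: /skorz/ → CCVCC, /rir/ → CVC, /fryrv/ → CCVCC, /ji/ → CV.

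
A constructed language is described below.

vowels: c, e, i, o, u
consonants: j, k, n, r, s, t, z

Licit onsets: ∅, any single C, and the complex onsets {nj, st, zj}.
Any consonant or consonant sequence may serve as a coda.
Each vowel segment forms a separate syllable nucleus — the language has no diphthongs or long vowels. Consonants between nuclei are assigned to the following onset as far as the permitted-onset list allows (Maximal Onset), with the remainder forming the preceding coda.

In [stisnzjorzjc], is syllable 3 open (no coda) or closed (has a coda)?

open

Nuclei (vowels): i, o, c → 3 syllables.
/i…o/ gap (V1→V2): cluster /snzj/ — the longest permitted-onset suffix is /zj/; onset = /zj/, preceding coda = /sn/.
/o…c/ gap (V2→V3): /rzj/ — longest licit onset from the right is /zj/, leaving /r/ as coda.
Putting it together: stisn.zjor.zjc.
Syllable 3 is /zjc/; it ends in its nucleus with no coda, so it is open.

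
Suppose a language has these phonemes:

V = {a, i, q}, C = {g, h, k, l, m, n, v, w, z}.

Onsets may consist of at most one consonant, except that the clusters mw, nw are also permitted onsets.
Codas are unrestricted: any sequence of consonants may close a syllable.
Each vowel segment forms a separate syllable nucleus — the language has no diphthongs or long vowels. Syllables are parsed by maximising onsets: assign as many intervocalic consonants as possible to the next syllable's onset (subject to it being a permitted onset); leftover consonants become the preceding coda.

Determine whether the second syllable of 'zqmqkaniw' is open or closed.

Vowels present: q, q, a, i; each is a nucleus, giving 4 syllables.
V1 /q/ – V2 /q/: /m/ → onset of the next syllable (single consonants are always licit onsets).
V2 /q/ – V3 /a/: /k/ is a single consonant, so it becomes the next onset.
V3 /a/ – V4 /i/: /n/ → onset of the next syllable (single consonants are always licit onsets).
Result: zq.mq.ka.niw.
Syllable 2 is /mq/; it ends in its nucleus with no coda, so it is open.

open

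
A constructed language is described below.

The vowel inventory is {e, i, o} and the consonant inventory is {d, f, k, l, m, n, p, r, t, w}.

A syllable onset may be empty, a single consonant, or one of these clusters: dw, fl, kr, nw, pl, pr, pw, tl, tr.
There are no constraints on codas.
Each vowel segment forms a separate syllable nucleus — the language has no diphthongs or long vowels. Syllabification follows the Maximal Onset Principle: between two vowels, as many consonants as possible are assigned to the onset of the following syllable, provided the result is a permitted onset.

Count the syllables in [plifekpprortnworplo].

5

Vowels present: i, e, o, o, o; each is a nucleus, giving 5 syllables.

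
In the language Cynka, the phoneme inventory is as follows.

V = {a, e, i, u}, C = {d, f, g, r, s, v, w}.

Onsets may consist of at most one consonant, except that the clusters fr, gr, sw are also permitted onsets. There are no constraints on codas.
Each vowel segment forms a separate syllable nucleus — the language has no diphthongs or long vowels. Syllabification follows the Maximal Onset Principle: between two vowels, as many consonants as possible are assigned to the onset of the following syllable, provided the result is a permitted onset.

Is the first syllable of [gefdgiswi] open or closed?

Vowels present: e, i, i; each is a nucleus, giving 3 syllables.
/e…i/ gap (V1→V2): /fdg/ — longest licit onset from the right is /g/, leaving /fd/ as coda.
/i…i/ gap (V2→V3): /sw/ is a licit onset in full, so it all attaches to the next syllable.
So the parse is gefd.gi.swi.
Syllable 1 is /gefd/ with coda /fd/, so it is closed.

closed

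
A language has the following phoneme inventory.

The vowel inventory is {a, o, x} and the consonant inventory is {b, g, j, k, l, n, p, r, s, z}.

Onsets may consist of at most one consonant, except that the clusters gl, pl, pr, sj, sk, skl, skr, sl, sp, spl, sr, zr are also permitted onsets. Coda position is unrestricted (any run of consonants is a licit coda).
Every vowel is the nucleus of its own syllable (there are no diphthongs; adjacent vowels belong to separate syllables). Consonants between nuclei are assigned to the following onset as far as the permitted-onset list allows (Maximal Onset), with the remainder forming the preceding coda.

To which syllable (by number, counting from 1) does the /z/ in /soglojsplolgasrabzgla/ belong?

The vowels are o, o, o, a, a, a — 6 nuclei, so 6 syllables.
Between /o/ (V1) and /o/ (V2): /gl/ — entire cluster is a permitted onset → onset /gl/, coda ∅.
Between /o/ (V2) and /o/ (V3): /jspl/ splits as /j/ + /spl/ (/spl/ is the longest suffix that is a licit onset).
Between /o/ (V3) and /a/ (V4): /lg/; trying suffixes from longest down, /g/ is the first permitted one, so coda /l/ | onset /g/.
Between /a/ (V4) and /a/ (V5): /sr/ is a licit onset in full, so it all attaches to the next syllable.
Between /a/ (V5) and /a/ (V6): /bzgl/; trying suffixes from longest down, /gl/ is the first permitted one, so coda /bz/ | onset /gl/.
So the parse is so.gloj.splol.ga.srabz.gla.
The /z/ is in the coda of syllable 5 (/srabz/).

5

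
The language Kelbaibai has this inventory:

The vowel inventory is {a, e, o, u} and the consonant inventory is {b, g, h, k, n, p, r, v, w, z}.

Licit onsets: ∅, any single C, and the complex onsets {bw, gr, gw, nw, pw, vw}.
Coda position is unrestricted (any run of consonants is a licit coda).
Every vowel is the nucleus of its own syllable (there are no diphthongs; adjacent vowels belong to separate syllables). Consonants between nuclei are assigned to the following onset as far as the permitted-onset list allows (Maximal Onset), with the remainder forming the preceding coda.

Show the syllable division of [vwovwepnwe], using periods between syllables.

The vowels are o, e, e — 3 nuclei, so 3 syllables.
σ1/σ2 boundary: /vw/ — entire cluster is a permitted onset → onset /vw/, coda ∅.
σ2/σ3 boundary: /pnw/ — longest licit onset from the right is /nw/, leaving /p/ as coda.

vwo.vwep.nwe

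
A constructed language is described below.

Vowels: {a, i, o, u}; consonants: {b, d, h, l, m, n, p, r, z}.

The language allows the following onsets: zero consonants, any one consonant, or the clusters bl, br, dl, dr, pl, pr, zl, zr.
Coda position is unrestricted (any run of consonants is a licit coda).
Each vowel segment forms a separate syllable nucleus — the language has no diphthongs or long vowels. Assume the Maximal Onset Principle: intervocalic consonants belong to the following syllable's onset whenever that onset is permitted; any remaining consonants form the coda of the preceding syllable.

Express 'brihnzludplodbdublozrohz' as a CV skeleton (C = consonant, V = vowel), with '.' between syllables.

The vowels are i, u, o, u, o, o — 6 nuclei, so 6 syllables.
Between /i/ (V1) and /u/ (V2): cluster /hnzl/ — the longest permitted-onset suffix is /zl/; onset = /zl/, preceding coda = /hn/.
Between /u/ (V2) and /o/ (V3): /dpl/ — longest licit onset from the right is /pl/, leaving /d/ as coda.
Between /o/ (V3) and /u/ (V4): /dbd/ splits as /db/ + /d/ (/d/ is the longest suffix that is a licit onset).
Between /u/ (V4) and /o/ (V5): cluster /bl/ — /bl/ is itself a permitted onset, so the whole cluster goes right; preceding coda = ∅.
Between /o/ (V5) and /o/ (V6): /zr/ — entire cluster is a permitted onset → onset /zr/, coda ∅.
Putting it together: brihn.zlud.plodb.du.blo.zrohz.
Mapping each syllable to C/V: /brihn/ → CCVCC, /zlud/ → CCVC, /plodb/ → CCVCC, /du/ → CV, /blo/ → CCV, /zrohz/ → CCVCC.

CCVCC.CCVC.CCVCC.CV.CCV.CCVCC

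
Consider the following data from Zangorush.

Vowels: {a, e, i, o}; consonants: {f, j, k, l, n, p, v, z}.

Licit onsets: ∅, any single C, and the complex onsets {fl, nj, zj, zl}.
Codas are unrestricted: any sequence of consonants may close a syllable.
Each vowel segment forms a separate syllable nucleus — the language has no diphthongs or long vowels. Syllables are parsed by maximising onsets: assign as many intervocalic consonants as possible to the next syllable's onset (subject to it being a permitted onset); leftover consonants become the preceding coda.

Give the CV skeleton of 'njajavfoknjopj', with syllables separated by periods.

The vowels are a, a, o, o — 4 nuclei, so 4 syllables.
Between /a/ (V1) and /a/ (V2): just /j/ — single C goes to the following onset.
Between /a/ (V2) and /o/ (V3): /vf/; trying suffixes from longest down, /f/ is the first permitted one, so coda /v/ | onset /f/.
Between /o/ (V3) and /o/ (V4): /knj/; trying suffixes from longest down, /nj/ is the first permitted one, so coda /k/ | onset /nj/.
Putting it together: nja.jav.fok.njopj.
Mapping each syllable to C/V: /nja/ → CCV, /jav/ → CVC, /fok/ → CVC, /njopj/ → CCVCC.

CCV.CVC.CVC.CCVCC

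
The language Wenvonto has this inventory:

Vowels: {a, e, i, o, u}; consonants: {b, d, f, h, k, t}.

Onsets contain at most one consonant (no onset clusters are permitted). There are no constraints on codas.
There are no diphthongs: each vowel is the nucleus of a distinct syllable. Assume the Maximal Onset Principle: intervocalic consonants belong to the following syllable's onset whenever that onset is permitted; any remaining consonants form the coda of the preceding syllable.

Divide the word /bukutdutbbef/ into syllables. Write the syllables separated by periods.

Vowels present: u, u, u, e; each is a nucleus, giving 4 syllables.
Between /u/ (V1) and /u/ (V2): /k/ → onset of the next syllable (single consonants are always licit onsets).
Between /u/ (V2) and /u/ (V3): cluster /td/ — the longest permitted-onset suffix is /d/; onset = /d/, preceding coda = /t/.
Between /u/ (V3) and /e/ (V4): /tbb/; trying suffixes from longest down, /b/ is the first permitted one, so coda /tb/ | onset /b/.

bu.kut.dutb.bef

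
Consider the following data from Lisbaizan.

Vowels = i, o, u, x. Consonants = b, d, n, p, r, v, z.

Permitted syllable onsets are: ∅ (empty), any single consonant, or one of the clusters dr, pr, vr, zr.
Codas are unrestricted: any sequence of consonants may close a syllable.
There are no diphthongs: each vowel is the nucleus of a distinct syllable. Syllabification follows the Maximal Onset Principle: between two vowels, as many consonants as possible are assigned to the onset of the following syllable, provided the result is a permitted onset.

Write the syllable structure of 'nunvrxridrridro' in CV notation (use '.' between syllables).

CVC.CCV.CVCC.CV.CCV

The vowels are u, x, i, i, o — 5 nuclei, so 5 syllables.
σ1/σ2 boundary: /nvr/; trying suffixes from longest down, /vr/ is the first permitted one, so coda /n/ | onset /vr/.
σ2/σ3 boundary: just /r/ — single C goes to the following onset.
σ3/σ4 boundary: /drr/ splits as /dr/ + /r/ (/r/ is the longest suffix that is a licit onset).
σ4/σ5 boundary: cluster /dr/ — /dr/ is itself a permitted onset, so the whole cluster goes right; preceding coda = ∅.
Syllabification: nun.vrx.ridr.ri.dro.
Mapping each syllable to C/V: /nun/ → CVC, /vrx/ → CCV, /ridr/ → CVCC, /ri/ → CV, /dro/ → CCV.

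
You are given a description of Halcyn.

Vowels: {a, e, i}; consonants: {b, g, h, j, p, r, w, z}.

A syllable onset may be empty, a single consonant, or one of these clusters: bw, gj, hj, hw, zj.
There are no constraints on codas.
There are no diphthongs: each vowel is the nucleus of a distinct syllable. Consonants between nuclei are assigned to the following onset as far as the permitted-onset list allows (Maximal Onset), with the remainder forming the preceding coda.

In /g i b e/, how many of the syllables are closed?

0

Vowels present: i, e; each is a nucleus, giving 2 syllables.
σ1/σ2 boundary: /b/ is a single consonant, so it becomes the next onset.
Result: gi.be.
Classifying each syllable: /gi/ (open), /be/ (open).
Closed syllables: 0.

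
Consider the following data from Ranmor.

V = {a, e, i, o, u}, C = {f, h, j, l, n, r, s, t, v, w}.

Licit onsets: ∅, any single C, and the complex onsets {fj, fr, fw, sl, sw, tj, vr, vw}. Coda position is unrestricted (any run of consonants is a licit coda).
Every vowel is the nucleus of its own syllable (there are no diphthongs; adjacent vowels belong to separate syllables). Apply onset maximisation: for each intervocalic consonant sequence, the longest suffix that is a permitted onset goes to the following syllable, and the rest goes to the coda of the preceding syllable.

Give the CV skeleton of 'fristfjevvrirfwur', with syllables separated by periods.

CCVCC.CCVC.CCVC.CCVC

The vowels are i, e, i, u — 4 nuclei, so 4 syllables.
σ1/σ2 boundary: /stfj/ splits as /st/ + /fj/ (/fj/ is the longest suffix that is a licit onset).
σ2/σ3 boundary: /vvr/; trying suffixes from longest down, /vr/ is the first permitted one, so coda /v/ | onset /vr/.
σ3/σ4 boundary: /rfw/ splits as /r/ + /fw/ (/fw/ is the longest suffix that is a licit onset).
Syllabification: frist.fjev.vrir.fwur.
Mapping each syllable to C/V: /frist/ → CCVCC, /fjev/ → CCVC, /vrir/ → CCVC, /fwur/ → CCVC.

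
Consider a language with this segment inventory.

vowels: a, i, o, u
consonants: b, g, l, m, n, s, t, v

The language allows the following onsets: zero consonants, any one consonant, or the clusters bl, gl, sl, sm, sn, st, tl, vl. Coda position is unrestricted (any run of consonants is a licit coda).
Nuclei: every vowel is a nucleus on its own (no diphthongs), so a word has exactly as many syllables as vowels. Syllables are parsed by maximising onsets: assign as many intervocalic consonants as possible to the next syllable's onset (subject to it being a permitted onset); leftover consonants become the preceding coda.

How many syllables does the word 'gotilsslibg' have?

The vowels are o, i, i — 3 nuclei, so 3 syllables.

3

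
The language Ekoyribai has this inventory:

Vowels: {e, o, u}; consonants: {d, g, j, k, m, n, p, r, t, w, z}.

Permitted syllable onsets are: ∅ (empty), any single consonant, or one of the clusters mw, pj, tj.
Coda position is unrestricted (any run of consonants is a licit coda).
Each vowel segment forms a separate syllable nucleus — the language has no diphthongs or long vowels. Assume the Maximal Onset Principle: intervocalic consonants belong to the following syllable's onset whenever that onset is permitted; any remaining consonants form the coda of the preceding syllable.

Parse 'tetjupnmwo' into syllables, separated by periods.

The vowels are e, u, o — 3 nuclei, so 3 syllables.
σ1/σ2 boundary: /tj/ is a licit onset in full, so it all attaches to the next syllable.
σ2/σ3 boundary: cluster /pnmw/ — the longest permitted-onset suffix is /mw/; onset = /mw/, preceding coda = /pn/.

te.tjupn.mwo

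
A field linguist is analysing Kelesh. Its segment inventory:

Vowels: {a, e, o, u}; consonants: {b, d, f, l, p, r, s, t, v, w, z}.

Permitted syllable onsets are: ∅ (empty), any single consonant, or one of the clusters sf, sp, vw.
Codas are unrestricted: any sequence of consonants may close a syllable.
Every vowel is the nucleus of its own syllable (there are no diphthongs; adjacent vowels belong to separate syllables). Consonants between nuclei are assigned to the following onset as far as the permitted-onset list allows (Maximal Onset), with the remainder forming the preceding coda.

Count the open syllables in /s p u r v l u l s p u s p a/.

The vowels are u, u, u, a — 4 nuclei, so 4 syllables.
V1 /u/ – V2 /u/: /rvl/ splits as /rv/ + /l/ (/l/ is the longest suffix that is a licit onset).
V2 /u/ – V3 /u/: cluster /lsp/ — the longest permitted-onset suffix is /sp/; onset = /sp/, preceding coda = /l/.
V3 /u/ – V4 /a/: /sp/ is a licit onset in full, so it all attaches to the next syllable.
Syllabification: spurv.lul.spu.spa.
Classifying each syllable: /spurv/ (closed), /lul/ (closed), /spu/ (open), /spa/ (open).
Open syllables: 2.

2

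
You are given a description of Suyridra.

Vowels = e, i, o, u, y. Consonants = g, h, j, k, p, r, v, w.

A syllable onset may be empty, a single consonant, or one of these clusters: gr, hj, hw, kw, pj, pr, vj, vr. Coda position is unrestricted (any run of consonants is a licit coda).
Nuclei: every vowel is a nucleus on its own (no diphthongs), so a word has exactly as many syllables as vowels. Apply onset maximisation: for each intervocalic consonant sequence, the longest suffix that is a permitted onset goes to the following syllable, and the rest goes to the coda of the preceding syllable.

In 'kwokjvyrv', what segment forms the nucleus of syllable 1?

Nuclei (vowels): o, y → 2 syllables.
The first nucleus (vowel 1 from the left) is /o/.

o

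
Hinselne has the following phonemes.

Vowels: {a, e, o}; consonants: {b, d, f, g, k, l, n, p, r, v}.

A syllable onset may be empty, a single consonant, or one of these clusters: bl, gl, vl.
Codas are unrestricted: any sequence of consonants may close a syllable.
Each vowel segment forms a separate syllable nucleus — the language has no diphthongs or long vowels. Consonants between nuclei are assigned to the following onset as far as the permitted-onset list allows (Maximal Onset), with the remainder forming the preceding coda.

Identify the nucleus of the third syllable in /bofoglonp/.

Vowels present: o, o, o; each is a nucleus, giving 3 syllables.
The third nucleus (vowel 3 from the left) is /o/.

o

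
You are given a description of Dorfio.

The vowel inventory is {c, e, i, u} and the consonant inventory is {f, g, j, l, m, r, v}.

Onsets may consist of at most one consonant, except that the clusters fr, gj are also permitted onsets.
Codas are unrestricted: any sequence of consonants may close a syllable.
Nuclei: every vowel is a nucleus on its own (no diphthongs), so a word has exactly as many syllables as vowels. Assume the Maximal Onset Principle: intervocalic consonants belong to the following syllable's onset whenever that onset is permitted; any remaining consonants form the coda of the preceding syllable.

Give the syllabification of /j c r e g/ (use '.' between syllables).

Vowels present: c, e; each is a nucleus, giving 2 syllables.
V1 /c/ – V2 /e/: /r/ is a single consonant, so it becomes the next onset.

jc.reg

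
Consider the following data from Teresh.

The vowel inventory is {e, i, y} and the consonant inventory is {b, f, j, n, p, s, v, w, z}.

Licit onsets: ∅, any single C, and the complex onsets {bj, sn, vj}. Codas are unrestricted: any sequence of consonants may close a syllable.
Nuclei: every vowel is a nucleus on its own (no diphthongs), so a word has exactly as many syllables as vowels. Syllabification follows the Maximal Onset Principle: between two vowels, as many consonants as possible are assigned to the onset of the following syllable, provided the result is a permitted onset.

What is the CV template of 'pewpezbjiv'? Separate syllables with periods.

CVC.CVC.CCVC

The vowels are e, e, i — 3 nuclei, so 3 syllables.
σ1/σ2 boundary: /wp/ — longest licit onset from the right is /p/, leaving /w/ as coda.
σ2/σ3 boundary: /zbj/ — longest licit onset from the right is /bj/, leaving /z/ as coda.
Putting it together: pew.pez.bjiv.
Mapping each syllable to C/V: /pew/ → CVC, /pez/ → CVC, /bjiv/ → CCVC.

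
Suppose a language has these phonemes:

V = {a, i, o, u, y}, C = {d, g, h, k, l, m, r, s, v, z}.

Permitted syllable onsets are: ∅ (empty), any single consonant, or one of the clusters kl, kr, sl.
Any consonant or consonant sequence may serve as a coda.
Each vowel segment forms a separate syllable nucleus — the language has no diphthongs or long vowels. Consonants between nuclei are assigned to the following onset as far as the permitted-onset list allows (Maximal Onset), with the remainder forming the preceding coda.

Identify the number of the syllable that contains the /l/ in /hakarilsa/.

Nuclei (vowels): a, a, i, a → 4 syllables.
σ1/σ2 boundary: /k/ is a single consonant, so it becomes the next onset.
σ2/σ3 boundary: just /r/ — single C goes to the following onset.
σ3/σ4 boundary: /ls/; trying suffixes from longest down, /s/ is the first permitted one, so coda /l/ | onset /s/.
Syllabification: ha.ka.ril.sa.
The /l/ is in the coda of syllable 3 (/ril/).

3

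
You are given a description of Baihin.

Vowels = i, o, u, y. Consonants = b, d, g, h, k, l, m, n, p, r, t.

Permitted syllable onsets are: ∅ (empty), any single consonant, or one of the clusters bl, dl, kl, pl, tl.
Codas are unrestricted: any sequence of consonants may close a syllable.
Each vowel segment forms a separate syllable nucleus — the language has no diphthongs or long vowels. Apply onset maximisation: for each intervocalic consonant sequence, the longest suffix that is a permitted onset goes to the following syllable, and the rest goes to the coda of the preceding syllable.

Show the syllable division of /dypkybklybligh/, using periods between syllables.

dyp.kyb.kly.bligh

Nuclei (vowels): y, y, y, i → 4 syllables.
Between /y/ (V1) and /y/ (V2): /pk/ splits as /p/ + /k/ (/k/ is the longest suffix that is a licit onset).
Between /y/ (V2) and /y/ (V3): cluster /bkl/ — the longest permitted-onset suffix is /kl/; onset = /kl/, preceding coda = /b/.
Between /y/ (V3) and /i/ (V4): cluster /bl/ — /bl/ is itself a permitted onset, so the whole cluster goes right; preceding coda = ∅.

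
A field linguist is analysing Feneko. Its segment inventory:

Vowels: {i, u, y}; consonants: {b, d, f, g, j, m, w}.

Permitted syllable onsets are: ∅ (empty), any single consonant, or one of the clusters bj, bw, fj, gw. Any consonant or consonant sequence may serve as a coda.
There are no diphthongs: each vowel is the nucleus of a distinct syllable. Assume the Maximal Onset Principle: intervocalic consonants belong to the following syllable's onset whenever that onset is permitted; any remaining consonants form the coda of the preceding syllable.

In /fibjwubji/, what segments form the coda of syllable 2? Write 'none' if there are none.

none

Vowels present: i, u, i; each is a nucleus, giving 3 syllables.
/i…u/ gap (V1→V2): cluster /bjw/ — the longest permitted-onset suffix is /w/; onset = /w/, preceding coda = /bj/.
/u…i/ gap (V2→V3): /bj/ is a licit onset in full, so it all attaches to the next syllable.
So the parse is fibj.wu.bji.
Syllable 2 is /wu/: onset /w/, nucleus /u/, coda ∅.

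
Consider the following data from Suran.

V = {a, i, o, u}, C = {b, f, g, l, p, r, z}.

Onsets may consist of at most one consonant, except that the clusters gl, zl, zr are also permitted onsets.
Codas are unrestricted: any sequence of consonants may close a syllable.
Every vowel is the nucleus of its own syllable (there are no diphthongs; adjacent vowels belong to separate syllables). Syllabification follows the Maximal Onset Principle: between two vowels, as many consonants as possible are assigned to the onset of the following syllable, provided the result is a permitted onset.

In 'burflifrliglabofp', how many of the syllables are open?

Nuclei (vowels): u, i, i, a, o → 5 syllables.
σ1/σ2 boundary: /rfl/; trying suffixes from longest down, /l/ is the first permitted one, so coda /rf/ | onset /l/.
σ2/σ3 boundary: /frl/; trying suffixes from longest down, /l/ is the first permitted one, so coda /fr/ | onset /l/.
σ3/σ4 boundary: /gl/ is a licit onset in full, so it all attaches to the next syllable.
σ4/σ5 boundary: /b/ is a single consonant, so it becomes the next onset.
Result: burf.lifr.li.gla.bofp.
Classifying each syllable: /burf/ (closed), /lifr/ (closed), /li/ (open), /gla/ (open), /bofp/ (closed).
Open syllables: 2.

2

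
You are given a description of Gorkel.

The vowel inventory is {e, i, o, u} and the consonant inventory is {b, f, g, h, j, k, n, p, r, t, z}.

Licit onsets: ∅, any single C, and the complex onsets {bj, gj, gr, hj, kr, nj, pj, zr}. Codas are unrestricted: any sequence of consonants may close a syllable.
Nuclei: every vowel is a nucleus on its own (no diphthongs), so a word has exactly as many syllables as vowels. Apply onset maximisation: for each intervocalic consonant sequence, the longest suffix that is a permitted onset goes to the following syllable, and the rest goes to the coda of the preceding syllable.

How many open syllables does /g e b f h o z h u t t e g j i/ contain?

2

Nuclei (vowels): e, o, u, e, i → 5 syllables.
/e…o/ gap (V1→V2): /bfh/ splits as /bf/ + /h/ (/h/ is the longest suffix that is a licit onset).
/o…u/ gap (V2→V3): /zh/ splits as /z/ + /h/ (/h/ is the longest suffix that is a licit onset).
/u…e/ gap (V3→V4): /tt/ splits as /t/ + /t/ (/t/ is the longest suffix that is a licit onset).
/e…i/ gap (V4→V5): cluster /gj/ — /gj/ is itself a permitted onset, so the whole cluster goes right; preceding coda = ∅.
Syllabification: gebf.hoz.hut.te.gji.
Classifying each syllable: /gebf/ (closed), /hoz/ (closed), /hut/ (closed), /te/ (open), /gji/ (open).
Open syllables: 2.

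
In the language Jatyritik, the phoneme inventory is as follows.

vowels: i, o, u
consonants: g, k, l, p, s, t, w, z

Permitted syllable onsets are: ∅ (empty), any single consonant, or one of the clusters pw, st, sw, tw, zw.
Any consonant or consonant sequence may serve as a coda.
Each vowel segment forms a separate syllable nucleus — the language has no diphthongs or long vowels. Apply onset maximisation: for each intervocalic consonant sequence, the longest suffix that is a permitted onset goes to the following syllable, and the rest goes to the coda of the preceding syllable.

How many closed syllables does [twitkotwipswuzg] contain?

3

Vowels present: i, o, i, u; each is a nucleus, giving 4 syllables.
V1 /i/ – V2 /o/: /tk/ splits as /t/ + /k/ (/k/ is the longest suffix that is a licit onset).
V2 /o/ – V3 /i/: /tw/ is a licit onset in full, so it all attaches to the next syllable.
V3 /i/ – V4 /u/: /psw/; trying suffixes from longest down, /sw/ is the first permitted one, so coda /p/ | onset /sw/.
Putting it together: twit.ko.twip.swuzg.
Classifying each syllable: /twit/ (closed), /ko/ (open), /twip/ (closed), /swuzg/ (closed).
Closed syllables: 3.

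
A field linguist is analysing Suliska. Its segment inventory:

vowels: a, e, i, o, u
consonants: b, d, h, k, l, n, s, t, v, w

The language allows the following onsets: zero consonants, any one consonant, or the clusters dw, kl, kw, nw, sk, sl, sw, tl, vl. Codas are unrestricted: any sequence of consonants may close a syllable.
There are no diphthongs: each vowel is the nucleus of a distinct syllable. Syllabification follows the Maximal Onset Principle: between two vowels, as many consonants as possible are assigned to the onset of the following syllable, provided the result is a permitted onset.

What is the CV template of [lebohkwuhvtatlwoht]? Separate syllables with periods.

CV.CVC.CCVCC.CVCC.CVCC

Vowels present: e, o, u, a, o; each is a nucleus, giving 5 syllables.
V1 /e/ – V2 /o/: just /b/ — single C goes to the following onset.
V2 /o/ – V3 /u/: /hkw/ — longest licit onset from the right is /kw/, leaving /h/ as coda.
V3 /u/ – V4 /a/: /hvt/ — longest licit onset from the right is /t/, leaving /hv/ as coda.
V4 /a/ – V5 /o/: /tlw/ splits as /tl/ + /w/ (/w/ is the longest suffix that is a licit onset).
Putting it together: le.boh.kwuhv.tatl.woht.
Mapping each syllable to C/V: /le/ → CV, /boh/ → CVC, /kwuhv/ → CCVCC, /tatl/ → CVCC, /woht/ → CVCC.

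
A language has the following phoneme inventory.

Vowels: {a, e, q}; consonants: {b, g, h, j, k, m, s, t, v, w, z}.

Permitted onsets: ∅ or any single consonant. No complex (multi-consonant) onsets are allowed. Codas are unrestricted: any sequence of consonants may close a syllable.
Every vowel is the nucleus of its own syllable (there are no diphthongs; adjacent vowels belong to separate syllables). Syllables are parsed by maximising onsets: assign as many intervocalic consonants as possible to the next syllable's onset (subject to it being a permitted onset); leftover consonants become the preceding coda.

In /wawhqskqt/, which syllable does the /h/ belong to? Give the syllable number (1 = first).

2

The vowels are a, q, q — 3 nuclei, so 3 syllables.
V1 /a/ – V2 /q/: /wh/ splits as /w/ + /h/ (/h/ is the longest suffix that is a licit onset).
V2 /q/ – V3 /q/: /sk/ — longest licit onset from the right is /k/, leaving /s/ as coda.
Putting it together: waw.hqs.kqt.
The /h/ is in the onset of syllable 2 (/hqs/).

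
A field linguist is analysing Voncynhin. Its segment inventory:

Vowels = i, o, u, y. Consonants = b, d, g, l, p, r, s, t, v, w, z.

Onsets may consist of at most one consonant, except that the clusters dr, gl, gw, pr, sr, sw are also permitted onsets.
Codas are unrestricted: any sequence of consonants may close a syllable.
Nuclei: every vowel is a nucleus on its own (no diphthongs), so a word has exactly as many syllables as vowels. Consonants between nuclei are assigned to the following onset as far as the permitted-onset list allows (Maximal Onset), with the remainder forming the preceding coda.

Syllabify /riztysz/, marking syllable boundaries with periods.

Vowels present: i, y; each is a nucleus, giving 2 syllables.
V1 /i/ – V2 /y/: cluster /zt/ — the longest permitted-onset suffix is /t/; onset = /t/, preceding coda = /z/.

riz.tysz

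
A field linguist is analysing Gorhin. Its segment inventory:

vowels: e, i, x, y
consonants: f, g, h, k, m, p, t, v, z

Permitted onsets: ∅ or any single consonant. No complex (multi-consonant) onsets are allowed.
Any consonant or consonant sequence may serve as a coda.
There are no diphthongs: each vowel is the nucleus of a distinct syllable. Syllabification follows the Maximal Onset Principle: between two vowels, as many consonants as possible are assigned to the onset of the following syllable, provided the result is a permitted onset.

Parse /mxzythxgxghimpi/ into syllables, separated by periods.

mx.zyt.hx.gxg.him.pi

The vowels are x, y, x, x, i, i — 6 nuclei, so 6 syllables.
σ1/σ2 boundary: /z/ → onset of the next syllable (single consonants are always licit onsets).
σ2/σ3 boundary: /th/; trying suffixes from longest down, /h/ is the first permitted one, so coda /t/ | onset /h/.
σ3/σ4 boundary: /g/ → onset of the next syllable (single consonants are always licit onsets).
σ4/σ5 boundary: /gh/ splits as /g/ + /h/ (/h/ is the longest suffix that is a licit onset).
σ5/σ6 boundary: /mp/ splits as /m/ + /p/ (/p/ is the longest suffix that is a licit onset).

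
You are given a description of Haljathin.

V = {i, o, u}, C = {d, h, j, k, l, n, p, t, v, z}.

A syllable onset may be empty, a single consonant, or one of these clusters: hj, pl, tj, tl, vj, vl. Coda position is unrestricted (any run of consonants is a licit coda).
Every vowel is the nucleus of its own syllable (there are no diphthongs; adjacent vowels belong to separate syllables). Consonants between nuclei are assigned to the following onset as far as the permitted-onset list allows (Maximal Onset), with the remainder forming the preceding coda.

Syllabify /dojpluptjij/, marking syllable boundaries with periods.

Vowels present: o, u, i; each is a nucleus, giving 3 syllables.
σ1/σ2 boundary: /jpl/ splits as /j/ + /pl/ (/pl/ is the longest suffix that is a licit onset).
σ2/σ3 boundary: cluster /ptj/ — the longest permitted-onset suffix is /tj/; onset = /tj/, preceding coda = /p/.

doj.plup.tjij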